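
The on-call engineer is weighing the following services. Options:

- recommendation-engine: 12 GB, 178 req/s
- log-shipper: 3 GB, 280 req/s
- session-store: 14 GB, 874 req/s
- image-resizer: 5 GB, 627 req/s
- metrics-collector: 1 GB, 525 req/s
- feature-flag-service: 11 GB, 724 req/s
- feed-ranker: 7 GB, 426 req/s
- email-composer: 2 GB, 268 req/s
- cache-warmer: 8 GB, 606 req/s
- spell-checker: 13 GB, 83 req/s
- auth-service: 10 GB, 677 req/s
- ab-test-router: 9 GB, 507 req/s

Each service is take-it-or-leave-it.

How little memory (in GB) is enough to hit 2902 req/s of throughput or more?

29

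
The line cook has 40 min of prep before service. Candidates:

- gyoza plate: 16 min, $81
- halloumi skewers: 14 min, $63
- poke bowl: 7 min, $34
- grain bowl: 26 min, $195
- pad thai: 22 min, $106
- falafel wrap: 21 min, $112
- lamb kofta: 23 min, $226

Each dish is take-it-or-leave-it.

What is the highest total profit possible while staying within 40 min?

307

Taking gyoza plate + lamb kofta: 39 min used, 307 in profit.
Next best is halloumi skewers + lamb kofta at 289 (37 min) — short by 18.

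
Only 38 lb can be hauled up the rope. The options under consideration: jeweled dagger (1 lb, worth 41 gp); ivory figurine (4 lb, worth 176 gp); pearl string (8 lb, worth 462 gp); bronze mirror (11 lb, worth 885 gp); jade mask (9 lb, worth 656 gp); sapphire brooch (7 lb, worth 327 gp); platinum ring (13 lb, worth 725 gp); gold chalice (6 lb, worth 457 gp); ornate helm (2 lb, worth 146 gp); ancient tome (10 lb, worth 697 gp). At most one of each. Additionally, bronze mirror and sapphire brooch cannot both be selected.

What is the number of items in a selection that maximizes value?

5

Optimal total is 2841.
For example bronze mirror + jade mask + gold chalice + ornate helm + ancient tome achieves it, using 38 lb.
Any selection reaching 2841 contains exactly 5 items.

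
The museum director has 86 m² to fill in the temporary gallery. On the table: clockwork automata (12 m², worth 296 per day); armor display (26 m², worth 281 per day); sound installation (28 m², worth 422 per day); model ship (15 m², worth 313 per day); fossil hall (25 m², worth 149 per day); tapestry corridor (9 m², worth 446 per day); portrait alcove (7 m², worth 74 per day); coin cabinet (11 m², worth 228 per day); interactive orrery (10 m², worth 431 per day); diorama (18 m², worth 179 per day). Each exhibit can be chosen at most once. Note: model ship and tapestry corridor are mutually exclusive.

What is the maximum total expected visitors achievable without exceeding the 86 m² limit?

1897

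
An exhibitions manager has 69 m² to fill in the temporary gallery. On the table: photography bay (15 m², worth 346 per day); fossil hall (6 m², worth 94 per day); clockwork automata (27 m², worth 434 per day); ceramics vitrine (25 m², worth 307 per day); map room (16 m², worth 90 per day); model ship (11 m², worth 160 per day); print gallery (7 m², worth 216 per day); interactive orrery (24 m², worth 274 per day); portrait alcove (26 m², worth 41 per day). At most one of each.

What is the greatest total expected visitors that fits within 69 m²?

1250

Best packing: photography bay + fossil hall + clockwork automata + model ship + print gallery — 66 m², 1250 total.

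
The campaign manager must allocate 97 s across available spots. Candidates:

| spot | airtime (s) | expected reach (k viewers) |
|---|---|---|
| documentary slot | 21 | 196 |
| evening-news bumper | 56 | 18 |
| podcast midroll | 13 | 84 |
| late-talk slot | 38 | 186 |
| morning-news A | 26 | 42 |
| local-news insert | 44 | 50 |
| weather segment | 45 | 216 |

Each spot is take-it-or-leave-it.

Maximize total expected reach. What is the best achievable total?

496

A density-first pass picks documentary slot + podcast midroll + late-talk slot — 466 at 72 s.
Replace late-talk slot with weather segment: the trade gains 30 net, giving 496 at 79 s.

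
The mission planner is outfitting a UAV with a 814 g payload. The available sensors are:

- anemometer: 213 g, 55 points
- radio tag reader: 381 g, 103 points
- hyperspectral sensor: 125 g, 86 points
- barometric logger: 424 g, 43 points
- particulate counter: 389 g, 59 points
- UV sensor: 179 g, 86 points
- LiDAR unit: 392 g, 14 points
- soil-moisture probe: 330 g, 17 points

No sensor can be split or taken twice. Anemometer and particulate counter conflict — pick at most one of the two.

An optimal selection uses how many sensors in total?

3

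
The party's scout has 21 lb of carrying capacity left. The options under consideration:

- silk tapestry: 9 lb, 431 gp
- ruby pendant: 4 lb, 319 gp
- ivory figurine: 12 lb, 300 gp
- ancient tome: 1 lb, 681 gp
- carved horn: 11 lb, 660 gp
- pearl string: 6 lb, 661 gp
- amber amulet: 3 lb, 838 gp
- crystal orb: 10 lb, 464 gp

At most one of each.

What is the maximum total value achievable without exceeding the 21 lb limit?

2840

A density-first pass picks ruby pendant + ancient tome + pearl string + amber amulet — 2499 at 14 lb.
Replace ruby pendant with carved horn: the trade gains 341 net, giving 2840 at 21 lb.
Next best is ancient tome + pearl string + amber amulet + crystal orb at 2644 (20 lb) — short by 196.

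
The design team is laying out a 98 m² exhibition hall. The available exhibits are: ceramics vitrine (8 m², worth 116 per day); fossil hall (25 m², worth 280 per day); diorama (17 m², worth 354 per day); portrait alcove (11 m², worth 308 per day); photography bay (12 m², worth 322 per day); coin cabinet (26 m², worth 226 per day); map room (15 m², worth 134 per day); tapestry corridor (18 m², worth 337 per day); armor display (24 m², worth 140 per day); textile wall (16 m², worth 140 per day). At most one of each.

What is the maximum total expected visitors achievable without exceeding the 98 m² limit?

1735

By expected visitors per m²: portrait alcove 28.00, photography bay 26.83, diorama 20.82, tapestry corridor 18.72 lead.
Taking the top-ratio exhibits first gives ceramics vitrine + fossil hall + diorama + portrait alcove + photography bay + tapestry corridor for 1717 (91 m²).
Replace ceramics vitrine with map room: the trade gains 18 net, giving 1735 at 98 m².
The closest alternative, ceramics vitrine + fossil hall + diorama + portrait alcove + photography bay + tapestry corridor, reaches only 1717.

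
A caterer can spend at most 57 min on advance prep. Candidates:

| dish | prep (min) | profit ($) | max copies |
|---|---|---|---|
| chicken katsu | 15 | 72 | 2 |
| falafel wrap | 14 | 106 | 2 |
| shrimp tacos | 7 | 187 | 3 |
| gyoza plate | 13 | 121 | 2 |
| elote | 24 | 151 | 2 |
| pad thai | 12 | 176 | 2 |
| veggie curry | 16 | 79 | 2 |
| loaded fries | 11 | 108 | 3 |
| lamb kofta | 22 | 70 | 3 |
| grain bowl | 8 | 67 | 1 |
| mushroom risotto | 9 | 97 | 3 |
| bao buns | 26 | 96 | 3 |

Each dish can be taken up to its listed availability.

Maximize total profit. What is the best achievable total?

1021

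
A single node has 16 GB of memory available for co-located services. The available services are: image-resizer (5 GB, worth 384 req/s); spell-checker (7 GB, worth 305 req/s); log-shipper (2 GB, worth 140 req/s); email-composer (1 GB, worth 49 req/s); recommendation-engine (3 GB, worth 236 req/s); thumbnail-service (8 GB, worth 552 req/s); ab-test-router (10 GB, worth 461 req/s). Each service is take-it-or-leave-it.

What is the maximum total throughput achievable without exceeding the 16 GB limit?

1172

Density check — recommendation-engine 78.67, image-resizer 76.80, log-shipper 70.00, thumbnail-service 69.00 are the best per GB.
Greedy by ratio would take image-resizer + log-shipper + email-composer + recommendation-engine: 11 GB used, total 809.
The 3 GB tied up in log-shipper and email-composer is better spent on thumbnail-service — total rises to 1172 (16 GB).
Next best is image-resizer + log-shipper + email-composer + thumbnail-service at 1125 (16 GB) — short by 47.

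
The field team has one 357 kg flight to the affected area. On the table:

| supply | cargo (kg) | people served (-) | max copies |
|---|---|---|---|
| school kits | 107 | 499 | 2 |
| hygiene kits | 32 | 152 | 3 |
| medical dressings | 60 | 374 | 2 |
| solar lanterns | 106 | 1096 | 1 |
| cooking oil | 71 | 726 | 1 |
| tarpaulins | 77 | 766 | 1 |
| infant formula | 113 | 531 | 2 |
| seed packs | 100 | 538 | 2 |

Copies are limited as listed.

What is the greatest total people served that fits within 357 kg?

Greedy by ratio would take hygiene kits + medical dressings + solar lanterns + cooking oil + tarpaulins: 346 kg used, total 3114.
Replace hygiene kits and medical dressings with seed packs: the trade gains 12 net, giving 3126 at 354 kg.
The spare 3 kg is too small for any remaining supply, and no exchange beats 3126.

3126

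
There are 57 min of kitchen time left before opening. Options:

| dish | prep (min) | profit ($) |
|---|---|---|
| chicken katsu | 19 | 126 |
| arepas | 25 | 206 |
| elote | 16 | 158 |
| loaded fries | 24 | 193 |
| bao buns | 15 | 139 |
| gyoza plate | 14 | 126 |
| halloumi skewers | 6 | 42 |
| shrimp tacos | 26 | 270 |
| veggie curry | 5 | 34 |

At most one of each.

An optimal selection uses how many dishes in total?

3

Optimal total is 567.
elote + bao buns + shrimp tacos hits 567 at 57 min.
Any selection reaching 567 contains exactly 3 dishes.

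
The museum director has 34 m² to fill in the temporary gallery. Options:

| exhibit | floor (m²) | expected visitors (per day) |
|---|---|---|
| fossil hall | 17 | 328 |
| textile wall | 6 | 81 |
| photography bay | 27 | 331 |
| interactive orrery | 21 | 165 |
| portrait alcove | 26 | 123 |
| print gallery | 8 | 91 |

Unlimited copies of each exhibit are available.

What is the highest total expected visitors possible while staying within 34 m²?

656

2×fossil hall uses 34 of the 34 m² and totals 656.
Every other selection either busts 34 m² or fails to beat 656.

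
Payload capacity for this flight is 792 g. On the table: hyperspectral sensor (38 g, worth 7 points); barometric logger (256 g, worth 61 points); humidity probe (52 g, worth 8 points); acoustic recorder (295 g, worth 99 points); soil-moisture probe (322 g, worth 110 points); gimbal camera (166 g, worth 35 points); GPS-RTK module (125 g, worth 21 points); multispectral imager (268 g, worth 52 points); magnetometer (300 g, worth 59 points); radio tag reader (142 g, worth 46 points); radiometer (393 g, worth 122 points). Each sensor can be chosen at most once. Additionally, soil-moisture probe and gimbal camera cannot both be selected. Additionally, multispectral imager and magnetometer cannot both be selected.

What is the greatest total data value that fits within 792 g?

Best packing: acoustic recorder + soil-moisture probe + radio tag reader — 759 g, 255 total.
That's the maximum — no feasible swap from here does better than 255.

255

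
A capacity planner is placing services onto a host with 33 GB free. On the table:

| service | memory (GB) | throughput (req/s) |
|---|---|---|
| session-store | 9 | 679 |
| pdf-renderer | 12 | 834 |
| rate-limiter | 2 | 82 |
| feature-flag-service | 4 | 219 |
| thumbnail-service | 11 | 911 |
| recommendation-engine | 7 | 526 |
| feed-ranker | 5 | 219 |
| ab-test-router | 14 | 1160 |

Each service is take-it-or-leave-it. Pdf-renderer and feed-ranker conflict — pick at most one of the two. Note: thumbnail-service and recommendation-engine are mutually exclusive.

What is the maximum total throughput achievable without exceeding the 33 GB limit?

2520

Taking pdf-renderer + recommendation-engine + ab-test-router: 33 GB used, 2520 in throughput.
Next best is session-store + rate-limiter + recommendation-engine + ab-test-router at 2447 (32 GB) — short by 73.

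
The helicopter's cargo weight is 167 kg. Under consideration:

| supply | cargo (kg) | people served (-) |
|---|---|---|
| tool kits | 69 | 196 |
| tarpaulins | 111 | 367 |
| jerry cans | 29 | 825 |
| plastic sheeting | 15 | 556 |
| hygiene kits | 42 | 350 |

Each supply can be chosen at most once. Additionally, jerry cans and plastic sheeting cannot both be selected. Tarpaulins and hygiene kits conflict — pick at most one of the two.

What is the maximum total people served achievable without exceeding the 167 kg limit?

By people served per kg: plastic sheeting 37.07, jerry cans 28.45, hygiene kits 8.33, tarpaulins 3.31 lead.
Tool kits + jerry cans + hygiene kits uses 140 of the 167 kg and totals 1371.
An exhaustive check of the 32 subsets confirms 1371.

1371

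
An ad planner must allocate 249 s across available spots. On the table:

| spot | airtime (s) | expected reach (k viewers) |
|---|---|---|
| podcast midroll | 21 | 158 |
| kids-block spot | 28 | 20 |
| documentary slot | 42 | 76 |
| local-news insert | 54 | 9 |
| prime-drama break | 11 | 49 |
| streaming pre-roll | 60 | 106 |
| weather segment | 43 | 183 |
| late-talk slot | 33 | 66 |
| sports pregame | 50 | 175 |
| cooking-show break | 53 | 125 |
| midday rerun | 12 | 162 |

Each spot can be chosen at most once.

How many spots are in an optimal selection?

Optimal total is 928.
One optimal bundle: podcast midroll + documentary slot + prime-drama break + weather segment + sports pregame + cooking-show break + midday rerun (232 s).
Any selection reaching 928 contains exactly 7 spots.

7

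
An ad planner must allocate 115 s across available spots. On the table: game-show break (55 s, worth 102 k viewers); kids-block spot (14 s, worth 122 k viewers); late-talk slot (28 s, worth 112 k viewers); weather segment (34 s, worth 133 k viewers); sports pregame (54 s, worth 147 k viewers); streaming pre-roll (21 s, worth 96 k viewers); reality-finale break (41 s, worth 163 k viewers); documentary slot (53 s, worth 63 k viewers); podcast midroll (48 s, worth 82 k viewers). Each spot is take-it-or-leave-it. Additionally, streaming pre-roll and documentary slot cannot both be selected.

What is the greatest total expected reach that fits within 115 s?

514

A density-first pass picks kids-block spot + late-talk slot + streaming pre-roll + reality-finale break — 493 at 104 s.
Replace late-talk slot with weather segment: the trade gains 21 net, giving 514 at 110 s.
Next best is kids-block spot + late-talk slot + streaming pre-roll + reality-finale break at 493 (104 s) — short by 21.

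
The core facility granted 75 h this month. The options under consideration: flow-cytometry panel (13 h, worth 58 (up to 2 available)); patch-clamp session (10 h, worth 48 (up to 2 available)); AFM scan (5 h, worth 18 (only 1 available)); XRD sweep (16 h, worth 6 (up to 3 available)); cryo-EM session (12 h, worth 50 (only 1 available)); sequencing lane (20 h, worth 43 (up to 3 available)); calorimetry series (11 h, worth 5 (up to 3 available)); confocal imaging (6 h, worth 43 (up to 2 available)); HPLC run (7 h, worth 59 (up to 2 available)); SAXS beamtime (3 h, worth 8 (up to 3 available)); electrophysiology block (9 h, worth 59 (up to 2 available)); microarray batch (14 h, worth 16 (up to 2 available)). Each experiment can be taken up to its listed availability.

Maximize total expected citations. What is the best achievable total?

A density-first pass picks 2×patch-clamp session + AFM scan + 2×confocal imaging + 2×HPLC run + 2×SAXS beamtime + 2×electrophysiology block — 452 at 75 h.
Dropping 2×patch-clamp session and 2×SAXS beamtime frees 26 h; slotting in 2×flow-cytometry panel (26 h) lifts the total to 456 at 75 h.
Every other selection either busts 75 h or exceeds an availability limit or fails to beat 456.

456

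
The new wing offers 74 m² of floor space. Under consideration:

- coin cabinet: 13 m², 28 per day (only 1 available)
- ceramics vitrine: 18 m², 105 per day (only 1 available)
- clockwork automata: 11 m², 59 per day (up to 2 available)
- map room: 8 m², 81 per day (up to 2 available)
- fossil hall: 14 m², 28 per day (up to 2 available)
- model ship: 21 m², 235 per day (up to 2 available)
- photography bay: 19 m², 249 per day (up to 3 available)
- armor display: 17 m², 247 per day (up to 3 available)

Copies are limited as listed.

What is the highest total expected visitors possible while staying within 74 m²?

994

Taking the top-ratio exhibits first gives photography bay + 3×armor display for 990 (70 m²).
Replace 2×armor display with 2×photography bay: the trade gains 4 net, giving 994 at 74 m².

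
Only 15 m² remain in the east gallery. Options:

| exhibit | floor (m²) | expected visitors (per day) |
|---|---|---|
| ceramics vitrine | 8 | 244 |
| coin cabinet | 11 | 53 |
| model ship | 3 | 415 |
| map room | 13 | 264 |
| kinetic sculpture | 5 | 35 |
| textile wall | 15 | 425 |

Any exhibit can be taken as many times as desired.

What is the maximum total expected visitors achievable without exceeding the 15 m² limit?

2075

Best packing: 5×model ship — 15 m², 2075 total.
Nothing else within 15 m² beats 2075.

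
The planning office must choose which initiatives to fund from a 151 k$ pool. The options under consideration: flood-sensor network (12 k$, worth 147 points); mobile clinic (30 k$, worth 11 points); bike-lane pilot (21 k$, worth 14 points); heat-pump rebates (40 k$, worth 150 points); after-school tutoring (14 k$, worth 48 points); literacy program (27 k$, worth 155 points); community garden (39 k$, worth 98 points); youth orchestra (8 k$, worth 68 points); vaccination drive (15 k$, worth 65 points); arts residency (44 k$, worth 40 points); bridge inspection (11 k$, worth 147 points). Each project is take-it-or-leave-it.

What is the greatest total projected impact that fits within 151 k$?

813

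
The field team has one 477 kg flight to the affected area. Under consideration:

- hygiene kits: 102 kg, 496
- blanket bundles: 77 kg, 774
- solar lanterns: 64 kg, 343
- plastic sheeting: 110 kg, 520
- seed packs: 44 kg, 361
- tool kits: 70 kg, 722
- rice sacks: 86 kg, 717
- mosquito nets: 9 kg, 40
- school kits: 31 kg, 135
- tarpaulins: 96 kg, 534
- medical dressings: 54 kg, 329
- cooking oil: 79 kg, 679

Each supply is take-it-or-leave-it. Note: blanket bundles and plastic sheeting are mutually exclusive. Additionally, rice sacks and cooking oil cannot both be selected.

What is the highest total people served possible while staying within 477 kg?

3626

Ranking by ratio (people served/kg): tool kits 10.31, blanket bundles 10.05, cooking oil 8.59.
Best packing: blanket bundles + solar lanterns + seed packs + tool kits + rice sacks + mosquito nets + school kits + tarpaulins — 477 kg, 3626 total.
No other feasible combination exceeds 3626.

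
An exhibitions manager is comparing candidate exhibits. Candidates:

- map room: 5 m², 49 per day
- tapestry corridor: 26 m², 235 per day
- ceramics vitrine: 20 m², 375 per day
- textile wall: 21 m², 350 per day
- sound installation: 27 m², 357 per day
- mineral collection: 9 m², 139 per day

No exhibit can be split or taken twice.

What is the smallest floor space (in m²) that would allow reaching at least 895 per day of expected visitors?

Need the lightest bundle worth ≥ 895.
Taking map room + ceramics vitrine + textile wall + mineral collection gives 913 (≥ 895) for 55 m².
Below 55 m² the best achievable stays under 895.

55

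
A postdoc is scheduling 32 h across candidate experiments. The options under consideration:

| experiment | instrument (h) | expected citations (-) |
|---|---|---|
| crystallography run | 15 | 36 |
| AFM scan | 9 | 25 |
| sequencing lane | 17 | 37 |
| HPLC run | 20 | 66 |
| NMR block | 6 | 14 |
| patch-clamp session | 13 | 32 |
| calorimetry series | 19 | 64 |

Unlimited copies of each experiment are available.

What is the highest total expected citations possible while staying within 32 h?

96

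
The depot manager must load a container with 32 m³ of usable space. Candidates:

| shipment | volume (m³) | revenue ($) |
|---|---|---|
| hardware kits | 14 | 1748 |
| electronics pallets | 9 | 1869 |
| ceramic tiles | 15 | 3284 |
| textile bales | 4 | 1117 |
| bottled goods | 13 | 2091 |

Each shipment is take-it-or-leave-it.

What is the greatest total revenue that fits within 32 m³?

A density-first pass picks electronics pallets + ceramic tiles + textile bales — 6270 at 28 m³.
Dropping electronics pallets frees 9 m³; slotting in bottled goods (13 m³) lifts the total to 6492 at 32 m³.
That's the maximum — no swap from here does better than 6492.

6492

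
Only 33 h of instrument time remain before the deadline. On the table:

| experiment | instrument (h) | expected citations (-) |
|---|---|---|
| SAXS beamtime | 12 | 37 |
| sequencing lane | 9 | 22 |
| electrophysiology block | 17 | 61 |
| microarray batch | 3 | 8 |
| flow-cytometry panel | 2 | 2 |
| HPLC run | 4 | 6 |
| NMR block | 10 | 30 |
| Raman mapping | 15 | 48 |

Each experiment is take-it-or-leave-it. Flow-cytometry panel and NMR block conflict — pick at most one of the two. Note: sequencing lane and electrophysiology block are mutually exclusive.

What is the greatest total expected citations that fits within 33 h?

Electrophysiology block + Raman mapping uses 32 of the 33 h and totals 109.

109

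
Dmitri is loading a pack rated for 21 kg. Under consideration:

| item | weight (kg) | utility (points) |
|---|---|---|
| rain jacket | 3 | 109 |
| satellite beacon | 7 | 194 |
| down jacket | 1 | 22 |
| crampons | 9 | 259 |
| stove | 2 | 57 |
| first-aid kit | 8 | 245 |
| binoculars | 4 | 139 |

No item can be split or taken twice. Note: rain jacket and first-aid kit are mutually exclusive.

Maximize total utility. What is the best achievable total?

643

Best packing: crampons + first-aid kit + binoculars — 21 kg, 643 total.
Next best is satellite beacon + stove + first-aid kit + binoculars at 635 (21 kg) — short by 8.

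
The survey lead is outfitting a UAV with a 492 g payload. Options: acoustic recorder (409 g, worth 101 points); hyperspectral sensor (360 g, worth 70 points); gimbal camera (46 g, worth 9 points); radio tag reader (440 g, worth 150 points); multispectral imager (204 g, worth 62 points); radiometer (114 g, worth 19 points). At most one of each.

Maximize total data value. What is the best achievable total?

Gimbal camera + radio tag reader uses 486 of the 492 g and totals 159.
That's the maximum — no swap from here does better than 159.

159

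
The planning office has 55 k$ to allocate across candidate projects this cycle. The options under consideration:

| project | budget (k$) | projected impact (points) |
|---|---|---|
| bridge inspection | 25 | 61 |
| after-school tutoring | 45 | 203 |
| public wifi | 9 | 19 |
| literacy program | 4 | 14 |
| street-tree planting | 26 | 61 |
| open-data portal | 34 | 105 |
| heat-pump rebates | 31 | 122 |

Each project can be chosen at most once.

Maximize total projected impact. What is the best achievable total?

The ratio heuristic lands on after-school tutoring + literacy program (217) but leaves 6 k$ idle.
Replace literacy program with public wifi: the trade gains 5 net, giving 222 at 54 k$.

222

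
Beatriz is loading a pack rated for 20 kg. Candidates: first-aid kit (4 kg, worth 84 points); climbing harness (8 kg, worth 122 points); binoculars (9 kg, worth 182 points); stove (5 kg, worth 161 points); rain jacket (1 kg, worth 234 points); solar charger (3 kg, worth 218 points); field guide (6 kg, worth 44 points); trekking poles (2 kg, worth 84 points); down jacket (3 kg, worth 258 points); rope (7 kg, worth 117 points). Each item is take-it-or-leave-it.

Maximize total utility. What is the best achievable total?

By utility per kg: rain jacket 234.00, down jacket 86.00, solar charger 72.67, trekking poles 42.00 lead.
The ratio ordering already packs tightly: first-aid kit + stove + rain jacket + solar charger + trekking poles + down jacket, 18 kg, 1039.
An exhaustive check of the 1024 subsets confirms 1039.

1039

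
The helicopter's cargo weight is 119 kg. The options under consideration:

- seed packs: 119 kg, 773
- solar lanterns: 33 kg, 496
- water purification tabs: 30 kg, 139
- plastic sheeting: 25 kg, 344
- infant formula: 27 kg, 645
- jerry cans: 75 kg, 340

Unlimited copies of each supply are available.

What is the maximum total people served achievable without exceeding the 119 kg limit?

Ranking by ratio (people served/kg): infant formula 23.89, solar lanterns 15.03, plastic sheeting 13.76.
4×infant formula uses 108 of the 119 kg and totals 2580.
That's the maximum — no swap from here does better than 2580.

2580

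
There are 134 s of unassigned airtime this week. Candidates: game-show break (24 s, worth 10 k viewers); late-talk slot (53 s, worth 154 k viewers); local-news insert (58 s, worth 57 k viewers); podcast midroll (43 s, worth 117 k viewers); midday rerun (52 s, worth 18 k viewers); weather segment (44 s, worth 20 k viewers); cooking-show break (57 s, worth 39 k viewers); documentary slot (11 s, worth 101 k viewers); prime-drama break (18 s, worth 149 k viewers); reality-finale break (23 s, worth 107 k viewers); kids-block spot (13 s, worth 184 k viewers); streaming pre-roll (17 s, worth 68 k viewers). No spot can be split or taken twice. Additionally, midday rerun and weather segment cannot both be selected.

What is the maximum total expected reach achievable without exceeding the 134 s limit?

726

Podcast midroll + documentary slot + prime-drama break + reality-finale break + kids-block spot + streaming pre-roll uses 125 of the 134 s and totals 726.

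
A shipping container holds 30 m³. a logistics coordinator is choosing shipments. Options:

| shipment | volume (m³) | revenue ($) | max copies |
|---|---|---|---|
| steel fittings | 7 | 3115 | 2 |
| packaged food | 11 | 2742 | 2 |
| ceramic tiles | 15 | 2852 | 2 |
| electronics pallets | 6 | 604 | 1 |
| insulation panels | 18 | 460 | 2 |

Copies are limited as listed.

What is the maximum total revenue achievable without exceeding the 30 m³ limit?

9082

A density-first pass picks 2×steel fittings + packaged food — 8972 at 25 m³.
The 11 m³ tied up in packaged food is better spent on ceramic tiles — total rises to 9082 (29 m³).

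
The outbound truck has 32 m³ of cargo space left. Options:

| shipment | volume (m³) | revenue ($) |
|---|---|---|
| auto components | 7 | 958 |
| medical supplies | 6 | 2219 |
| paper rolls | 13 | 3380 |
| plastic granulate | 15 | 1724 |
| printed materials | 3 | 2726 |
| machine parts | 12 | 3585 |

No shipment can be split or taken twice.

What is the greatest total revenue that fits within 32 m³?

9691

The ratio heuristic lands on auto components + medical supplies + printed materials + machine parts (9488) but leaves 4 m³ idle.
Dropping auto components and medical supplies frees 13 m³; slotting in paper rolls (13 m³) lifts the total to 9691 at 28 m³.
The spare 4 m³ is too small for any remaining shipment, and no exchange beats 9691.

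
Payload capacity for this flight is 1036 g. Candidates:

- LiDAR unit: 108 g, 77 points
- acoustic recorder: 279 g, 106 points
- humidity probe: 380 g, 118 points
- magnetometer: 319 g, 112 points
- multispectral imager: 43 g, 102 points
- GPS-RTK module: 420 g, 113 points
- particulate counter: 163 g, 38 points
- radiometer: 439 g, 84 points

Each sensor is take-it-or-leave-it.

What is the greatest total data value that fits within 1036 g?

Ranking by ratio (data value/g): multispectral imager 2.37, LiDAR unit 0.71, acoustic recorder 0.38.
The ratio heuristic lands on LiDAR unit + acoustic recorder + magnetometer + multispectral imager + particulate counter (435) but leaves 124 g idle.
Dropping acoustic recorder frees 279 g; slotting in humidity probe (380 g) lifts the total to 447 at 1013 g.
No other feasible combination exceeds 447.

447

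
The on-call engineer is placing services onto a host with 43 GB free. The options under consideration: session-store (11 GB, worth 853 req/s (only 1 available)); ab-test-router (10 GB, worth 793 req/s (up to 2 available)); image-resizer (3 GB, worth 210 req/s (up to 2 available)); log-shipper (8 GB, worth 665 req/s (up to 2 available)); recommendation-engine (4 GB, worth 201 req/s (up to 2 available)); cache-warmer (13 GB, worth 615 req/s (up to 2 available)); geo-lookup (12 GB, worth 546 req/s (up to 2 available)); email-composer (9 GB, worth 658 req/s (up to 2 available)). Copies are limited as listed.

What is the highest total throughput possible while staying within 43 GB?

Ranking by ratio (throughput/GB): log-shipper 83.12, ab-test-router 79.30, session-store 77.55.
Greedy by ratio would take 2×ab-test-router + 2×image-resizer + 2×log-shipper: 42 GB used, total 3336.
Replace ab-test-router with session-store: the trade gains 60 net, giving 3396 at 43 GB.

3396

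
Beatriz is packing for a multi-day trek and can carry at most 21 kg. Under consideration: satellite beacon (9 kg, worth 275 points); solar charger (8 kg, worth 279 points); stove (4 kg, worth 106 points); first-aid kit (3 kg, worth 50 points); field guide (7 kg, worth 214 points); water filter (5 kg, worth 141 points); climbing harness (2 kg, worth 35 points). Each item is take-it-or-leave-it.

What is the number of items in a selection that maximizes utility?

Best achievable utility is 660.
For example satellite beacon + solar charger + stove achieves it, using 21 kg.
Any selection reaching 660 contains exactly 3 items.

3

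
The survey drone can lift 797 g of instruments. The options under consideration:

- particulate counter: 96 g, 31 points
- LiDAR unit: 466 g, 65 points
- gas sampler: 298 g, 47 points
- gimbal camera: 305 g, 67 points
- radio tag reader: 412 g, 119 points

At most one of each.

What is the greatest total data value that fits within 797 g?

186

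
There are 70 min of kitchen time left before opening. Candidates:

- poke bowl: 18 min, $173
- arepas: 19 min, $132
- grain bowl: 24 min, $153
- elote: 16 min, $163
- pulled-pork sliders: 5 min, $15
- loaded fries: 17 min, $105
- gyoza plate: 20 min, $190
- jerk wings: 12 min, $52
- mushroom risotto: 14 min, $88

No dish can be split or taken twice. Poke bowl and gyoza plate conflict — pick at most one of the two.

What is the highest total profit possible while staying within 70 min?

Taking poke bowl + arepas + elote + loaded fries: 70 min used, 573 in profit.
Nothing else feasible within 70 min beats 573.

573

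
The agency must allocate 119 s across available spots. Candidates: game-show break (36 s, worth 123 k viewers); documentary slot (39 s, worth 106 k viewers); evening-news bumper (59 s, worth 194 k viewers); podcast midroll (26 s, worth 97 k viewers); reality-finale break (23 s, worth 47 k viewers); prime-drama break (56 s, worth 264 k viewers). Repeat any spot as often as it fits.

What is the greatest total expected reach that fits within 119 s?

528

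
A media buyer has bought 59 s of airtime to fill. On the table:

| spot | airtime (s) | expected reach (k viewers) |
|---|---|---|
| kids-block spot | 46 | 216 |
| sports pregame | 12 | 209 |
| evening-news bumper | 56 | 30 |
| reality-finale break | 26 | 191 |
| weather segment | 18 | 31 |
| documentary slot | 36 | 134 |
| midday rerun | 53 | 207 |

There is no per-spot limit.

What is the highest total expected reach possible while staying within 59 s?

Taking 4×sports pregame: 48 s used, 836 in expected reach.
That's the maximum — no swap from here does better than 836.

836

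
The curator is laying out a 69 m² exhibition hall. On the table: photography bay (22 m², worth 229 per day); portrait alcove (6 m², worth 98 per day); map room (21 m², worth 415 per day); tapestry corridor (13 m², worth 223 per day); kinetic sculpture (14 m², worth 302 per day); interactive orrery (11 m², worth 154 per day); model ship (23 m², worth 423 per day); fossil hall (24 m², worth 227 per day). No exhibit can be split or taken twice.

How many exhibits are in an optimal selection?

4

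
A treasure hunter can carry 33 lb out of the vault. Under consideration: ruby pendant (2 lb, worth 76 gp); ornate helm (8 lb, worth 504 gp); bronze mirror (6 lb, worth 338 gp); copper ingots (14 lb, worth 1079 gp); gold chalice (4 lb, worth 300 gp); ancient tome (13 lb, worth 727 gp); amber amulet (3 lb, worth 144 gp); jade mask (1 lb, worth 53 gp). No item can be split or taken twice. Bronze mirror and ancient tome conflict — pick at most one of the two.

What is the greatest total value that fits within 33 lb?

By value per lb: copper ingots 77.07, gold chalice 75.00, ornate helm 63.00 lead.
Ornate helm + bronze mirror + copper ingots + gold chalice + jade mask uses 33 of the 33 lb and totals 2274.
Runner-up ornate helm + bronze mirror + copper ingots + gold chalice tops out at 2221.

2274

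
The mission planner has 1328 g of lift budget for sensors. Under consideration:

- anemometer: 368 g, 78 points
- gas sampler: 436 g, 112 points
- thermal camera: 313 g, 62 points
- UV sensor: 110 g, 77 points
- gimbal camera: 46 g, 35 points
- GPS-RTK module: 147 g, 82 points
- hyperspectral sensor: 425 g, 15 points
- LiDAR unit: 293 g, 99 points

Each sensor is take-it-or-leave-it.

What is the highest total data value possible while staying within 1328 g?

433

Taking the top-ratio sensors first gives gas sampler + UV sensor + gimbal camera + GPS-RTK module + LiDAR unit for 405 (1032 g).
Dropping gas sampler frees 436 g; slotting in anemometer + thermal camera (681 g) lifts the total to 433 at 1277 g.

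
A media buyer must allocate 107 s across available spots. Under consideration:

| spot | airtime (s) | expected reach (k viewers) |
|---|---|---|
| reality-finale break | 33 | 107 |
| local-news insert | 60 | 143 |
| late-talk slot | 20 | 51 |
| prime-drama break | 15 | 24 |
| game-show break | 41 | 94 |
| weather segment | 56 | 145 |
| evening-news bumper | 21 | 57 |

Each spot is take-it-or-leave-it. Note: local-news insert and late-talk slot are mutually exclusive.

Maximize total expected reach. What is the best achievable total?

276

Density check — reality-finale break 3.24, evening-news bumper 2.71, weather segment 2.59 are the best per s.
A density-first pass picks reality-finale break + late-talk slot + prime-drama break + evening-news bumper — 239 at 89 s.
Replace late-talk slot and evening-news bumper with weather segment: the trade gains 37 net, giving 276 at 104 s.
Next best is reality-finale break + game-show break + evening-news bumper at 258 (95 s) — short by 18.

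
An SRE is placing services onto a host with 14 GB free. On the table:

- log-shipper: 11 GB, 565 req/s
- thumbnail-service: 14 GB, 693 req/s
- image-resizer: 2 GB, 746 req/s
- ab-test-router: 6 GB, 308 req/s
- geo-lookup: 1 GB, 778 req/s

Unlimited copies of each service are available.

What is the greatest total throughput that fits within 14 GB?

Ranking by ratio (throughput/GB): geo-lookup 778.00, image-resizer 373.00, log-shipper 51.36.
Taking 14×geo-lookup: 14 GB used, 10892 in throughput.

10892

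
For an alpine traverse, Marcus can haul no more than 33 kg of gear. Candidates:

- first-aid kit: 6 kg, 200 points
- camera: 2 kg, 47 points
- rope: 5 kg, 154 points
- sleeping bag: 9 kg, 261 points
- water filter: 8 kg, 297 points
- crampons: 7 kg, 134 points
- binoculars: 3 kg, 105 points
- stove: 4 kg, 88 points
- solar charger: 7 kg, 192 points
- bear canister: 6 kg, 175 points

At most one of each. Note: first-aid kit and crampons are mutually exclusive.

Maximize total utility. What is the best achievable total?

A density-first pass picks first-aid kit + camera + rope + water filter + binoculars + bear canister — 978 at 30 kg.
The 6 kg tied up in bear canister is better spent on sleeping bag — total rises to 1064 (33 kg).

1064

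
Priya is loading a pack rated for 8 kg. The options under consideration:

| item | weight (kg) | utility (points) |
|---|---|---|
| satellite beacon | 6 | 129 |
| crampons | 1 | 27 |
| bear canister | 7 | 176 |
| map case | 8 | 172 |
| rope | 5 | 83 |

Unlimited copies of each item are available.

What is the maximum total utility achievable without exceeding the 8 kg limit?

216

Ranking by ratio (utility/kg): crampons 27.00, bear canister 25.14, satellite beacon 21.50, map case 21.50.
Taking 8×crampons: 8 kg used, 216 in utility.
No other feasible combination exceeds 216.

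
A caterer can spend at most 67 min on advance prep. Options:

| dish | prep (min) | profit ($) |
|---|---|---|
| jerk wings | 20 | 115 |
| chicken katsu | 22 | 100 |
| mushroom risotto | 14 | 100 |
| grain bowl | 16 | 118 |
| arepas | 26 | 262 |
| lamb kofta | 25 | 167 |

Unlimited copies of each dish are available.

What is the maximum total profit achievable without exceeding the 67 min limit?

624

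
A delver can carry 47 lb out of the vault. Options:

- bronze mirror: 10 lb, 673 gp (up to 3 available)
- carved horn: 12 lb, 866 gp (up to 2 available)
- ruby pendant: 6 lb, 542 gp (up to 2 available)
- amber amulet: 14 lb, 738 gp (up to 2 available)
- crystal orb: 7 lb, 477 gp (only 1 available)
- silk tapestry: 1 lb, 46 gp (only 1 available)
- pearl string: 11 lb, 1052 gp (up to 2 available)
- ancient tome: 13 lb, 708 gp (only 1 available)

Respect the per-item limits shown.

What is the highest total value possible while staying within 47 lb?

4100

By value per lb: pearl string 95.64, ruby pendant 90.33, carved horn 72.17, crystal orb 68.14 lead.
Taking carved horn + 2×ruby pendant + silk tapestry + 2×pearl string: 47 lb used, 4100 in value.
That's the maximum — no swap from here does better than 4100.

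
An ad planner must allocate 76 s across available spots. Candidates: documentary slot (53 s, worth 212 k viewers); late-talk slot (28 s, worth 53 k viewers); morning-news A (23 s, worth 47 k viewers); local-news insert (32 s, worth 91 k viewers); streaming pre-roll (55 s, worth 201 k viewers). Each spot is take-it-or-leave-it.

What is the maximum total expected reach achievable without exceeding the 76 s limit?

259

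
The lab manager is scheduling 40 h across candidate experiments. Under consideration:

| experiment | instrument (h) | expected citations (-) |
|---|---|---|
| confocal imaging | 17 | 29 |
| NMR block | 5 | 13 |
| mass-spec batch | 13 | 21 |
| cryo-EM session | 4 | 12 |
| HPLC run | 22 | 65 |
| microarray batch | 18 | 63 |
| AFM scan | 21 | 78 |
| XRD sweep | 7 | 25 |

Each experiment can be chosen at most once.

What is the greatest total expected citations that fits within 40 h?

Greedy by ratio would take NMR block + cryo-EM session + AFM scan + XRD sweep: 37 h used, total 128.
Replace NMR block and cryo-EM session and XRD sweep with microarray batch: the trade gains 13 net, giving 141 at 39 h.
No other feasible combination exceeds 141.

141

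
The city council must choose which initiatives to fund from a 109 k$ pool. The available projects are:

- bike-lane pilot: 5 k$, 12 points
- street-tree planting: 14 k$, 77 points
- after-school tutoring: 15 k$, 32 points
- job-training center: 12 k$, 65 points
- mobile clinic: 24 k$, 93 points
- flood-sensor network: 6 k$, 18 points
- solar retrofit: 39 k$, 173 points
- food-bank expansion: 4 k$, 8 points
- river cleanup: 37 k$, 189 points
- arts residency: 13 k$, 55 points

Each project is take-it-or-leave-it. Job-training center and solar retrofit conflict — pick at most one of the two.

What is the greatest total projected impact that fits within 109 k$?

512

Best packing: street-tree planting + flood-sensor network + solar retrofit + river cleanup + arts residency — 109 k$, 512 total.
Nothing else feasible within 109 k$ beats 512.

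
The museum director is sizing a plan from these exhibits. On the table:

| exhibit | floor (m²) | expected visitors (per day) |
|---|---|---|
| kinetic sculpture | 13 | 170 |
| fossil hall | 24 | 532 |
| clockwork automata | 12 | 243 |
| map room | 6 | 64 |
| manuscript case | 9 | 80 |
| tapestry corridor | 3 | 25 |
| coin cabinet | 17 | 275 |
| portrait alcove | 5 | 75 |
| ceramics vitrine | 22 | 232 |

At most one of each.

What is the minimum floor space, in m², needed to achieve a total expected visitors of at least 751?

Minimise m² subject to total expected visitors ≥ 751.
fossil hall + clockwork automata: 775 expected visitors at 36 m².
Below 36 m² the best achievable stays under 751.

36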